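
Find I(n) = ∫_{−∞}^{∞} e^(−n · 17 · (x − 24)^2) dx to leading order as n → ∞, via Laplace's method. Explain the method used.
I(n) = sqrt(π/(17n))

Here φ(x) = 17 · (x − 24)^2 has its unique minimum at x* = 24 with φ(x*) = 0 and φ''(x*) = 34. Laplace's method gives
  I(n) ~ e^(−n φ(x*)) · sqrt(2π / (n · φ''(x*))) = sqrt(2π / (34n)) = sqrt(π/(17n)).
This is exact: substituting u = (x − 24)·sqrt(17n) gives I(n) = (1/sqrt(17n)) ∫_{−∞}^{∞} e^(−u^2) du = sqrt(π/(17n)).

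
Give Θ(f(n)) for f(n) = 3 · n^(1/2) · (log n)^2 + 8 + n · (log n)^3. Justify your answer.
f(n) ∈ Θ(n · (log n)^3)

Compare the terms by growth order. For large n, n^a · (log n)^b dominates n^a' · (log n)^b' iff a > a', or (a = a' and b > b'). Ranking the 3 terms shows the dominant one is n · (log n)^3. Hence f(n) ∈ Θ(n · (log n)^3).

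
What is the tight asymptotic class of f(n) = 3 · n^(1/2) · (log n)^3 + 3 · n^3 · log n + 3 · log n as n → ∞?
f(n) ∈ Θ(n^3 · log n)

Compare the terms by growth order. For large n, n^a · (log n)^b dominates n^a' · (log n)^b' iff a > a', or (a = a' and b > b'). Ranking the 3 terms shows the dominant one is 3 · n^3 · log n. Hence f(n) ∈ Θ(n^3 · log n).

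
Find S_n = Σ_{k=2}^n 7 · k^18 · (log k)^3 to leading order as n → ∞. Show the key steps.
S_n ~ 7 · n^19 · (log n)^3 / 19

By integral comparison, S_n = ∫_1^n 7 · x^18 · (log x)^3 dx + O(n^18 · (log n)^3). For the integral, the leading term of ∫_1^n x^18 (log x)^3 dx is n^19/19 · (log n)^3 (by repeated integration by parts; each step lowers the log-exponent and produces a relatively O(1/log n) correction). Hence S_n ~ 7 · n^19 · (log n)^3 / 19.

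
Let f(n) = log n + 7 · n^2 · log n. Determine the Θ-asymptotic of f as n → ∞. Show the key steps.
f(n) ∈ Θ(n^2 · log n)

Compare the terms by growth order. For large n, n^a · (log n)^b dominates n^a' · (log n)^b' iff a > a', or (a = a' and b > b'). Ranking the 2 terms shows the dominant one is 7 · n^2 · log n. Hence f(n) ∈ Θ(n^2 · log n).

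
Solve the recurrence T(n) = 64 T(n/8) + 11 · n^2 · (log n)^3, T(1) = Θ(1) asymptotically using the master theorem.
T(n) = Θ(n^2 · (log n)^4)

Here log_8 64 = 2 and f(n) = 11 · n^2 · (log n)^3 = Θ(n^(log_8 64) · (log n)^3). This is the extended Case 2 of the master theorem (f matches the critical exponent up to log factors), giving T(n) = Θ(n^(log_8 64) · (log n)^(3+1)) = Θ(n^2 · (log n)^4).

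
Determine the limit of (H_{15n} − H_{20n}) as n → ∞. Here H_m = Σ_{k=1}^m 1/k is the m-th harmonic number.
lim = ln(15/20) = ln(3/4)

Euler-Maclaurin gives H_m = ln m + γ + 1/(2m) + O(1/m^2). The γ and O(1/m) terms cancel in the difference:
  H_{15n} − H_{20n} = ln(15n) − ln(20n) + O(1/n) = ln(15/20) + O(1/n).
Hence the limit is ln(15/20) = ln(3/4).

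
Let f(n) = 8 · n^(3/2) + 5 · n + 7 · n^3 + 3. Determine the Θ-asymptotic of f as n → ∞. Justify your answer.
f(n) ∈ Θ(n^3)

Compare the terms by growth order. For large n, n^a · (log n)^b dominates n^a' · (log n)^b' iff a > a', or (a = a' and b > b'). Ranking the 4 terms shows the dominant one is 7 · n^3. Hence f(n) ∈ Θ(n^3).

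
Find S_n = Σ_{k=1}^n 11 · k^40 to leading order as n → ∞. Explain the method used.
S_n ~ 11 · n^41 / 41

By integral comparison (Euler-Maclaurin), Σ_{k=1}^n 11 · k^40 = 11 · ∫_0^n x^40 dx + O(n^40) = 11 · n^41/41 + O(n^40). (Equivalently, Faulhaber's formula gives the same leading term.)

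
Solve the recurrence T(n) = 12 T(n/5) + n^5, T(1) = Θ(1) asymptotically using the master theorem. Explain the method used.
T(n) = Θ(n^5)

log_5 12 ≈ 1.544. f(n) = n^5 dominates n^(log_5 12) since 5 > 1.544, and the regularity condition a·f(n/b) = 12·(n/5)^5 = (12/3125)·n^5 ≤ c·f(n) holds with c = 12/3125 ≈ 0.00384 < 1. So this is Case 3: T(n) = Θ(f(n)) = Θ(n^5).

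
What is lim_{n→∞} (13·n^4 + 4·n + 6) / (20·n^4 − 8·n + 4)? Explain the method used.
lim = 13/20

For large n the leading n^4 terms dominate both numerator and denominator. Dividing top and bottom by n^4, every other term tends to 0, leaving 13/20.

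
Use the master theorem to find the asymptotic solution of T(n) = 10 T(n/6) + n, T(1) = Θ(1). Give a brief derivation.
T(n) = Θ(n^(log_6 10))

Master theorem: compare f(n) = n to n^(log_6 10) where log_6 10 ≈ 1.285. Since 1 < log_6 10, we have f(n) = O(n^(log_6 10 − ε)) for some ε > 0 — Case 1. Hence T(n) = Θ(n^(log_6 10)).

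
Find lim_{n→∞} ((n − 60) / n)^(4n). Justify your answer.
lim = e^(−240)

Rewrite as (1 − 60/n)^(4n). By the standard limit (1 + x/n)^n → e^x, we have (1 − 60/n)^n → e^(−60), and raising to the 4th power gives e^(−240).
More precisely, ln[(1 − 60/n)^(4n)] = 4n · ln(1 − 60/n) = 4n · (-60/n + O(1/n^2)) = -240 + O(1/n) → -240.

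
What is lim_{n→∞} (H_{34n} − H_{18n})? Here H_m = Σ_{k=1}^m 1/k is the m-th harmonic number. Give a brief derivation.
lim = ln(34/18) = ln(17/9)

Euler-Maclaurin gives H_m = ln m + γ + 1/(2m) + O(1/m^2). The γ and O(1/m) terms cancel in the difference:
  H_{34n} − H_{18n} = ln(34n) − ln(18n) + O(1/n) = ln(34/18) + O(1/n).
Hence the limit is ln(34/18) = ln(17/9).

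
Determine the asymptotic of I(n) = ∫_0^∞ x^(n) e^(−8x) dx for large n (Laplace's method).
I(n) ~ (sqrt(2π·n) / 8) · (n/(8e))^(n)

Write the integrand as exp(n ln x − 8x) and set f(x) = n ln x − 8x. Then f'(x) = n/x − 8 = 0 at x* = n/8, and f''(x*) = −n/x*^2 = −8^2/(n). Laplace's method (interior maximum) gives
  I(n) ~ e^(f(x*)) · sqrt(2π / |f''(x*)|)
        = exp(n ln(n/8) − n) · sqrt(2π · n / 8^2)
        = (n/8)^(n) e^(−n) · sqrt(2π·n) / 8
        = (sqrt(2π·n) / 8) · (n/(8e))^(n).
This matches Γ(n+1)/8^(n+1) with Stirling applied to Γ.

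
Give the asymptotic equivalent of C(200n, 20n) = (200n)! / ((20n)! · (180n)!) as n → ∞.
C(200n, 20n) ~ (10000000000/387420489)^(20n) · sqrt(5/(9π·20n))

Write N = 20n. Apply Stirling to each factorial:
  (10N)! ~ sqrt(2π·10N) · (10N/e)^(10N),
  N! ~ sqrt(2π N) · (N/e)^N,
  (9N)! ~ sqrt(2π·9N) · (9N/e)^(9N).
The exponential factors combine to (10N)^(10N) / (N^N · (9N)^(9N)) = 10^(10N)/9^(9N) = (10^10/9^9)^N = (10000000000/387420489)^N.
The square-root prefactors combine to sqrt(2π·10N) / (sqrt(2π N)·sqrt(2π·9N)) = sqrt(10 / (2π·9·N)) = sqrt(5/(9π·20n)).
Substituting N = 20n: C(200n, 20n) ~ (10000000000/387420489)^(20n) · sqrt(5/(9π·20n)).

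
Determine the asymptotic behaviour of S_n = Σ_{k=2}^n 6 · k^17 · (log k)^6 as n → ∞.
S_n ~ n^18 · (log n)^6 / 3

By integral comparison, S_n = ∫_1^n 6 · x^17 · (log x)^6 dx + O(n^17 · (log n)^6). For the integral, the leading term of ∫_1^n x^17 (log x)^6 dx is n^18/18 · (log n)^6 (by repeated integration by parts; each step lowers the log-exponent and produces a relatively O(1/log n) correction). Hence S_n ~ n^18 · (log n)^6 / 3.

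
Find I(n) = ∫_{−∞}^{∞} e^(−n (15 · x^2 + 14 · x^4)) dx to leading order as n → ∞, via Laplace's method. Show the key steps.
I(n) ~ sqrt(π/(15n))

φ(x) = 15 · x^2 + 14 · x^4 has its unique global minimum at x* = 0 (since φ'(x) = 30x + 56x^3 = 0 only at x = 0 for real x with both coefficients positive, and φ → ∞ as |x| → ∞). At x* = 0, φ(0) = 0 and φ''(0) = 30. Laplace's method then gives
  I(n) ~ sqrt(2π / (n · φ''(0))) · e^(−n φ(0)) = sqrt(2π / (30n)) = sqrt(π/(15n)).
The 14 · x^4 term contributes only at subleading order (an O(1/n) relative correction).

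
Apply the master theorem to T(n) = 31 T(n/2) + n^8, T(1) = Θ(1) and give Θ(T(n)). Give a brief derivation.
T(n) = Θ(n^8)

log_2 31 ≈ 4.954. f(n) = n^8 dominates n^(log_2 31) since 8 > 4.954, and the regularity condition a·f(n/b) = 31·(n/2)^8 = (31/256)·n^8 ≤ c·f(n) holds with c = 31/256 ≈ 0.121 < 1. So this is Case 3: T(n) = Θ(f(n)) = Θ(n^8).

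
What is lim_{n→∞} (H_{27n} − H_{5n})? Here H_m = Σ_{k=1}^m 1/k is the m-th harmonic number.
lim = ln(27/5)

Euler-Maclaurin gives H_m = ln m + γ + 1/(2m) + O(1/m^2). The γ and O(1/m) terms cancel in the difference:
  H_{27n} − H_{5n} = ln(27n) − ln(5n) + O(1/n) = ln(27/5) + O(1/n).
Hence the limit is ln(27/5).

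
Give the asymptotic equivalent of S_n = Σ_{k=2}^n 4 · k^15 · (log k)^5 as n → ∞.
S_n ~ n^16 · (log n)^5 / 4

By integral comparison, S_n = ∫_1^n 4 · x^15 · (log x)^5 dx + O(n^15 · (log n)^5). For the integral, the leading term of ∫_1^n x^15 (log x)^5 dx is n^16/16 · (log n)^5 (by repeated integration by parts; each step lowers the log-exponent and produces a relatively O(1/log n) correction). Hence S_n ~ n^16 · (log n)^5 / 4.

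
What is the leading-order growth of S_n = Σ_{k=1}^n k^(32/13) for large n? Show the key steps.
S_n ~ (13/45) · n^(45/13)

Integral comparison: Σ_{k=1}^n k^(32/13) = ∫_0^n x^(32/13) dx + O(n^(32/13)). The integral is n^(1 + 32/13) / (1 + 32/13) = n^((32+13)/13) / ((32+13)/13) = (13/45) · n^(45/13).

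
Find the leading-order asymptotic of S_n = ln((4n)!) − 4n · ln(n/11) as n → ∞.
S_n ~ 4n · (ln 44 − 1) + O(ln n)

Stirling: ln((4n)!) = 4n ln(4n) − 4n + O(ln n).
  S_n = 4n ln(4n) − 4n − 4n ln(n/11) + O(ln n)
      = 4n ln(4n) − 4n ln n + 4n ln 11 − 4n + O(ln n)
      = 4n ln 4 + 4n ln 11 − 4n + O(ln n)
      = 4n (ln 44 − 1) + O(ln n).
Numerically ln(44) − 1 ≈ 2.7842.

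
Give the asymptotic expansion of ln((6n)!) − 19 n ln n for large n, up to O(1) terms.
ln((6n)!) − 19 n ln n = −13 n ln n + 6(ln 6 − 1) n + (1/2) ln(2π·6n) + O(1/n)

Stirling: ln((6n)!) = 6n ln(6n) − 6n + (1/2) ln(2π·6n) + O(1/n).
Expand 6n ln(6n) = 6n (ln n + ln 6) = 6n ln n + 6n ln 6.
Subtract 19n ln n: leading term is (6 − 19) n ln n = −13 n ln n. The next term is 6n ln 6 − 6n = 6(ln 6 − 1) n. Then the (1/2) ln(2π·6n) correction.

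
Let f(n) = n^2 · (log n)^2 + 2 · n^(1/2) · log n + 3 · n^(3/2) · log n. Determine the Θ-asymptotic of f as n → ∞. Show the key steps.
f(n) ∈ Θ(n^2 · (log n)^2)

Compare the terms by growth order. For large n, n^a · (log n)^b dominates n^a' · (log n)^b' iff a > a', or (a = a' and b > b'). Ranking the 3 terms shows the dominant one is n^2 · (log n)^2. Hence f(n) ∈ Θ(n^2 · (log n)^2).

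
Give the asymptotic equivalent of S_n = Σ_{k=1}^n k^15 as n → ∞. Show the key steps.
S_n ~ n^16 / 16

By integral comparison (Euler-Maclaurin), Σ_{k=1}^n k^15 = ∫_0^n x^15 dx + O(n^15) = n^16/16 + O(n^15). (Equivalently, Faulhaber's formula gives the same leading term.)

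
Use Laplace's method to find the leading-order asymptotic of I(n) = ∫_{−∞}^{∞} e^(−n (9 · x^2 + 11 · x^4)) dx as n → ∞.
I(n) ~ sqrt(π/(9n))

φ(x) = 9 · x^2 + 11 · x^4 has its unique global minimum at x* = 0 (since φ'(x) = 18x + 44x^3 = 0 only at x = 0 for real x with both coefficients positive, and φ → ∞ as |x| → ∞). At x* = 0, φ(0) = 0 and φ''(0) = 18. Laplace's method then gives
  I(n) ~ sqrt(2π / (n · φ''(0))) · e^(−n φ(0)) = sqrt(2π / (18n)) = sqrt(π/(9n)).
The 11 · x^4 term contributes only at subleading order (an O(1/n) relative correction).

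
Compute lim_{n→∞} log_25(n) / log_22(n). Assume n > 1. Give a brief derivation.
lim = ln(22) / ln(25) = log_25(22)

Change of base: log_25(n) = ln n / ln 25 and log_22(n) = ln n / ln 22. The ratio is (ln n / ln 25) · (ln 22 / ln n) = ln 22 / ln 25, a constant independent of n. So the limit is ln 22 / ln 25 = log_25(22).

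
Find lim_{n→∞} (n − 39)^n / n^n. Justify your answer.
lim = e^(−39)

Rewrite as (1 − 39/n)^(n). By the standard limit (1 + x/n)^n → e^x, we have (1 − 39/n)^n → e^(−39), and raising to the 1st power gives e^(−39).
More precisely, ln[(1 − 39/n)^(n)] = n · ln(1 − 39/n) = n · (-39/n + O(1/n^2)) = -39 + O(1/n) → -39.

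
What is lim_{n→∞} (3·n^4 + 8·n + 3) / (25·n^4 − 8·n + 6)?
lim = 3/25

For large n the leading n^4 terms dominate both numerator and denominator. Dividing top and bottom by n^4, every other term tends to 0, leaving 3/25.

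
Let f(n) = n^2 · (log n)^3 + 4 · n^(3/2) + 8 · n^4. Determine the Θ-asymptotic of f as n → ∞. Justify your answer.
f(n) ∈ Θ(n^4)

Compare the terms by growth order. For large n, n^a · (log n)^b dominates n^a' · (log n)^b' iff a > a', or (a = a' and b > b'). Ranking the 3 terms shows the dominant one is 8 · n^4. Hence f(n) ∈ Θ(n^4).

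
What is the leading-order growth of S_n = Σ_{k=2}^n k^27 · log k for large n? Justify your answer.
S_n ~ n^28 log n / 28 − n^28 / 784

By integral comparison, S_n = ∫_1^n x^27 · log x dx + O(n^27 · log n). For the integral, ∫ x^27 log x dx = n^28 log n / 28 − n^28/784 (integration by parts). Hence S_n ~ n^28 log n / 28 − n^28 / 784.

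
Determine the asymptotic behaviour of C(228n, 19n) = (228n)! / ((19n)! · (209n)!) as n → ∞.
C(228n, 19n) ~ (8916100448256/285311670611)^(19n) · sqrt(6/(11π·19n))

Write N = 19n. Apply Stirling to each factorial:
  (12N)! ~ sqrt(2π·12N) · (12N/e)^(12N),
  N! ~ sqrt(2π N) · (N/e)^N,
  (11N)! ~ sqrt(2π·11N) · (11N/e)^(11N).
The exponential factors combine to (12N)^(12N) / (N^N · (11N)^(11N)) = 12^(12N)/11^(11N) = (12^12/11^11)^N = (8916100448256/285311670611)^N.
The square-root prefactors combine to sqrt(2π·12N) / (sqrt(2π N)·sqrt(2π·11N)) = sqrt(12 / (2π·11·N)) = sqrt(6/(11π·19n)).
Substituting N = 19n: C(228n, 19n) ~ (8916100448256/285311670611)^(19n) · sqrt(6/(11π·19n)).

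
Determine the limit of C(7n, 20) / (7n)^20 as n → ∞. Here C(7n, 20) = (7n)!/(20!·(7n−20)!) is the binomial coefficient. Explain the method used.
lim = 1/20! = 1/2432902008176640000

With N = 7n → ∞: C(N, 20) / N^20 = [N(N−1)…(N−19)] / (20! · N^20) = (1/20!) · 1 · (1 − 1/(7n)) · … · (1 − 19/(7n)). Each factor → 1 as N → ∞, so the limit is 1/20! = 1/2432902008176640000.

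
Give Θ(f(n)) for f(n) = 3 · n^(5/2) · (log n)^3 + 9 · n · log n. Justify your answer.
f(n) ∈ Θ(n^(5/2) · (log n)^3)

Compare the terms by growth order. For large n, n^a · (log n)^b dominates n^a' · (log n)^b' iff a > a', or (a = a' and b > b'). Ranking the 2 terms shows the dominant one is 3 · n^(5/2) · (log n)^3. Hence f(n) ∈ Θ(n^(5/2) · (log n)^3).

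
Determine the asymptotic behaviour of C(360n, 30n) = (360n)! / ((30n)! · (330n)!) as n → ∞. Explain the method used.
C(360n, 30n) ~ (8916100448256/285311670611)^(30n) · sqrt(6/(11π·30n))

Write N = 30n. Apply Stirling to each factorial:
  (12N)! ~ sqrt(2π·12N) · (12N/e)^(12N),
  N! ~ sqrt(2π N) · (N/e)^N,
  (11N)! ~ sqrt(2π·11N) · (11N/e)^(11N).
The exponential factors combine to (12N)^(12N) / (N^N · (11N)^(11N)) = 12^(12N)/11^(11N) = (12^12/11^11)^N = (8916100448256/285311670611)^N.
The square-root prefactors combine to sqrt(2π·12N) / (sqrt(2π N)·sqrt(2π·11N)) = sqrt(12 / (2π·11·N)) = sqrt(6/(11π·30n)).
Substituting N = 30n: C(360n, 30n) ~ (8916100448256/285311670611)^(30n) · sqrt(6/(11π·30n)).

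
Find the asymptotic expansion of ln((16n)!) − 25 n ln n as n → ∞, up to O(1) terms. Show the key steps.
ln((16n)!) − 25 n ln n = −9 n ln n + 16(ln 16 − 1) n + (1/2) ln(2π·16n) + O(1/n)

Stirling: ln((16n)!) = 16n ln(16n) − 16n + (1/2) ln(2π·16n) + O(1/n).
Expand 16n ln(16n) = 16n (ln n + ln 16) = 16n ln n + 16n ln 16.
Subtract 25n ln n: leading term is (16 − 25) n ln n = −9 n ln n. The next term is 16n ln 16 − 16n = 16(ln 16 − 1) n. Then the (1/2) ln(2π·16n) correction.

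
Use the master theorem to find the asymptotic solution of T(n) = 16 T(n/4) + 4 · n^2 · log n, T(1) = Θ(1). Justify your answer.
T(n) = Θ(n^2 · (log n)^2)

Here log_4 16 = 2 and f(n) = 4 · n^2 · log n = Θ(n^(log_4 16) · (log n)^1). This is the extended Case 2 of the master theorem (f matches the critical exponent up to log factors), giving T(n) = Θ(n^(log_4 16) · (log n)^(1+1)) = Θ(n^2 · (log n)^2).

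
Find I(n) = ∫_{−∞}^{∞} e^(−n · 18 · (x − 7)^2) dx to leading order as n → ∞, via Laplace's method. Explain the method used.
I(n) = sqrt(π/(18n))

Here φ(x) = 18 · (x − 7)^2 has its unique minimum at x* = 7 with φ(x*) = 0 and φ''(x*) = 36. Laplace's method gives
  I(n) ~ e^(−n φ(x*)) · sqrt(2π / (n · φ''(x*))) = sqrt(2π / (36n)) = sqrt(π/(18n)).
This is exact: substituting u = (x − 7)·sqrt(18n) gives I(n) = (1/sqrt(18n)) ∫_{−∞}^{∞} e^(−u^2) du = sqrt(π/(18n)).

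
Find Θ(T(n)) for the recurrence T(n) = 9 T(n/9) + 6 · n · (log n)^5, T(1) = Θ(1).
T(n) = Θ(n · (log n)^6)

Here log_9 9 = 1 and f(n) = 6 · n · (log n)^5 = Θ(n^(log_9 9) · (log n)^5). This is the extended Case 2 of the master theorem (f matches the critical exponent up to log factors), giving T(n) = Θ(n^(log_9 9) · (log n)^(5+1)) = Θ(n · (log n)^6).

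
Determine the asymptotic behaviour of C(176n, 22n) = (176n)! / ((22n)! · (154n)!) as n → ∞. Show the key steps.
C(176n, 22n) ~ (16777216/823543)^(22n) · sqrt(4/(7π·22n))

Write N = 22n. Apply Stirling to each factorial:
  (8N)! ~ sqrt(2π·8N) · (8N/e)^(8N),
  N! ~ sqrt(2π N) · (N/e)^N,
  (7N)! ~ sqrt(2π·7N) · (7N/e)^(7N).
The exponential factors combine to (8N)^(8N) / (N^N · (7N)^(7N)) = 8^(8N)/7^(7N) = (8^8/7^7)^N = (16777216/823543)^N.
The square-root prefactors combine to sqrt(2π·8N) / (sqrt(2π N)·sqrt(2π·7N)) = sqrt(8 / (2π·7·N)) = sqrt(4/(7π·22n)).
Substituting N = 22n: C(176n, 22n) ~ (16777216/823543)^(22n) · sqrt(4/(7π·22n)).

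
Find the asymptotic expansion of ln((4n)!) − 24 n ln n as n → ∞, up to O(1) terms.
ln((4n)!) − 24 n ln n = −20 n ln n + 4(ln 4 − 1) n + (1/2) ln(2π·4n) + O(1/n)

Stirling: ln((4n)!) = 4n ln(4n) − 4n + (1/2) ln(2π·4n) + O(1/n).
Expand 4n ln(4n) = 4n (ln n + ln 4) = 4n ln n + 4n ln 4.
Subtract 24n ln n: leading term is (4 − 24) n ln n = −20 n ln n. The next term is 4n ln 4 − 4n = 4(ln 4 − 1) n. Then the (1/2) ln(2π·4n) correction.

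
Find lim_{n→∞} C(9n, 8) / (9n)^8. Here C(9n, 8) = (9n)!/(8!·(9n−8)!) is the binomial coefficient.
lim = 1/8! = 1/40320

With N = 9n → ∞: C(N, 8) / N^8 = [N(N−1)…(N−7)] / (8! · N^8) = (1/8!) · 1 · (1 − 1/(9n)) · … · (1 − 7/(9n)). Each factor → 1 as N → ∞, so the limit is 1/8! = 1/40320.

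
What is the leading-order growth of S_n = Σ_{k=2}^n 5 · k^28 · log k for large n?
S_n ~ 5 · n^29 log n / 29 − 5 · n^29 / 841

By integral comparison, S_n = ∫_1^n 5 · x^28 · log x dx + O(n^28 · log n). For the integral, ∫ x^28 log x dx = n^29 log n / 29 − n^29/841 (integration by parts). Hence S_n ~ 5 · n^29 log n / 29 − 5 · n^29 / 841.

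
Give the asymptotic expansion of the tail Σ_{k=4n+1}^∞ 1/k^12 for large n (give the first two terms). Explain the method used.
Σ_{k>4n} 1/k^12 = 1/(11 · (4n)^11) − 1/(2 · (4n)^12) + O(1/(4n)^13)

Compare to the integral: ∫_{4n}^∞ x^(−12) dx = [−x^(−11)/11]_{4n}^∞ = 1/((12−1)·(4n)^11). The Euler-Maclaurin correction adds −f(4n)/2 = −1/(2·(4n)^12). Euler-Maclaurin then gives
  Σ_{k>4n} 1/k^12 = ∫_{4n}^∞ dx/x^12 − 1/(2·(4n)^12) + O(1/(4n)^13).
(Equivalently this is ζ(12) − Σ_{k≤4n} 1/k^12.)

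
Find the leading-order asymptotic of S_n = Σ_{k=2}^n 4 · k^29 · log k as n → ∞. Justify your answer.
S_n ~ 2 · n^30 log n / 15 − n^30 / 225

By integral comparison, S_n = ∫_1^n 4 · x^29 · log x dx + O(n^29 · log n). For the integral, ∫ x^29 log x dx = n^30 log n / 30 − n^30/900 (integration by parts). Hence S_n ~ 2 · n^30 log n / 15 − n^30 / 225.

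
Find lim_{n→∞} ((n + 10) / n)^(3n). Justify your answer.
lim = e^30

Rewrite as (1 + 10/n)^(3n). By the standard limit (1 + x/n)^n → e^x, we have (1 + 10/n)^n → e^10, and raising to the 3rd power gives e^30.
More precisely, ln[(1 + 10/n)^(3n)] = 3n · ln(1 + 10/n) = 3n · (10/n + O(1/n^2)) = 30 + O(1/n) → 30.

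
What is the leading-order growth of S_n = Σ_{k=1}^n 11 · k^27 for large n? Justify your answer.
S_n ~ 11 · n^28 / 28

By integral comparison (Euler-Maclaurin), Σ_{k=1}^n 11 · k^27 = 11 · ∫_0^n x^27 dx + O(n^27) = 11 · n^28/28 + O(n^27). (Equivalently, Faulhaber's formula gives the same leading term.)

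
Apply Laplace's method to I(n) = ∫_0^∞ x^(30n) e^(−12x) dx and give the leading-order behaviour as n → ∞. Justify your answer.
I(n) ~ (sqrt(2π·30n) / 12) · (30n/(12e))^(30n)

Write the integrand as exp(30n ln x − 12x) and set f(x) = 30n ln x − 12x. Then f'(x) = 30n/x − 12 = 0 at x* = 30n/12, and f''(x*) = −30n/x*^2 = −12^2/(30n). Laplace's method (interior maximum) gives
  I(n) ~ e^(f(x*)) · sqrt(2π / |f''(x*)|)
        = exp(30n ln(30n/12) − 30n) · sqrt(2π · 30n / 12^2)
        = (30n/12)^(30n) e^(−30n) · sqrt(2π·30n) / 12
        = (sqrt(2π·30n) / 12) · (30n/(12e))^(30n).
This matches Γ(30n+1)/12^(30n+1) with Stirling applied to Γ.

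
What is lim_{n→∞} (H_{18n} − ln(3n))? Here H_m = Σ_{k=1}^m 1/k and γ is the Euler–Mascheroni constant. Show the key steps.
lim = ln 6 + γ

By Euler-Maclaurin, H_m = ln m + γ + O(1/m). So
  H_{18n} − ln(3n) = ln(18n) + γ − ln(3n) + O(1/n)
                       = ln(18/3) + γ + O(1/n).
Hence the limit is ln(18/3) + γ (= ln 6).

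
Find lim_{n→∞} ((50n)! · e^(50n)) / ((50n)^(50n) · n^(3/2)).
lim = 0

Stirling: (50n)! ~ sqrt(2π·50n) · (50n/e)^(50n). Hence
  (50n)! · e^(50n) / (50n)^(50n) ~ sqrt(2π·50n).
Dividing by n^(3/2): sqrt(2π·50n) / n^(3/2) = sqrt(2π·50) · n^((1−3)/2), so the expression behaves like sqrt(2π·50) · n^((1−3)/2) → 0.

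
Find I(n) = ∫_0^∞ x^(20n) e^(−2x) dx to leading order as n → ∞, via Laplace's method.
I(n) ~ (sqrt(2π·20n) / 2) · (20n/(2e))^(20n)

Write the integrand as exp(20n ln x − 2x) and set f(x) = 20n ln x − 2x. Then f'(x) = 20n/x − 2 = 0 at x* = 20n/2, and f''(x*) = −20n/x*^2 = −2^2/(20n). Laplace's method (interior maximum) gives
  I(n) ~ e^(f(x*)) · sqrt(2π / |f''(x*)|)
        = exp(20n ln(20n/2) − 20n) · sqrt(2π · 20n / 2^2)
        = (20n/2)^(20n) e^(−20n) · sqrt(2π·20n) / 2
        = (sqrt(2π·20n) / 2) · (20n/(2e))^(20n).
This matches Γ(20n+1)/2^(20n+1) with Stirling applied to Γ.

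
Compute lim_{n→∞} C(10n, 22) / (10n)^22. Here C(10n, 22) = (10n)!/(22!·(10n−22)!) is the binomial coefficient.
lim = 1/22! = 1/1124000727777607680000

With N = 10n → ∞: C(N, 22) / N^22 = [N(N−1)…(N−21)] / (22! · N^22) = (1/22!) · 1 · (1 − 1/(10n)) · … · (1 − 21/(10n)). Each factor → 1 as N → ∞, so the limit is 1/22! = 1/1124000727777607680000.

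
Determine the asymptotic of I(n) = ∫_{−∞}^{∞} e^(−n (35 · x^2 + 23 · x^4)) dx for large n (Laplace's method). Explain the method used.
I(n) ~ sqrt(π/(35n))

φ(x) = 35 · x^2 + 23 · x^4 has its unique global minimum at x* = 0 (since φ'(x) = 70x + 92x^3 = 0 only at x = 0 for real x with both coefficients positive, and φ → ∞ as |x| → ∞). At x* = 0, φ(0) = 0 and φ''(0) = 70. Laplace's method then gives
  I(n) ~ sqrt(2π / (n · φ''(0))) · e^(−n φ(0)) = sqrt(2π / (70n)) = sqrt(π/(35n)).
The 23 · x^4 term contributes only at subleading order (an O(1/n) relative correction).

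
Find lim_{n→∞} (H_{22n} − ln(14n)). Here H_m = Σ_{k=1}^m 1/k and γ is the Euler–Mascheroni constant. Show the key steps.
lim = ln(11/7) + γ

By Euler-Maclaurin, H_m = ln m + γ + O(1/m). So
  H_{22n} − ln(14n) = ln(22n) + γ − ln(14n) + O(1/n)
                       = ln(22/14) + γ + O(1/n).
Hence the limit is ln(22/14) + γ (= ln(11/7)).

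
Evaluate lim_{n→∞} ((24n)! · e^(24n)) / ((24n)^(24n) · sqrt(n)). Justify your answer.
lim = sqrt(2π·24)

Stirling: (24n)! ~ sqrt(2π·24n) · (24n/e)^(24n). Hence
  (24n)! · e^(24n) / (24n)^(24n) ~ sqrt(2π·24n).
Dividing by sqrt(n): sqrt(2π·24n) / sqrt(n) = sqrt(2π·24) · n^((1−1)/2), so the limit is sqrt(2π·24).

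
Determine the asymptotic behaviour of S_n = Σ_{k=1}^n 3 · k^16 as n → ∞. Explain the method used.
S_n ~ 3 · n^17 / 17

By integral comparison (Euler-Maclaurin), Σ_{k=1}^n 3 · k^16 = 3 · ∫_0^n x^16 dx + O(n^16) = 3 · n^17/17 + O(n^16). (Equivalently, Faulhaber's formula gives the same leading term.)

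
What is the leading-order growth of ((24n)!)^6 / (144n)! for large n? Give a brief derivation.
((24n)!)^6/(144n)! ~ ((2π·24n)^(5/2) / sqrt(6)) · 6^(−6·24n)  →  0

Write N = 24n. Stirling: N! ~ sqrt(2π N)(N/e)^N and (6N)! ~ sqrt(2π·6N)·(6N/e)^(6N).
  (N!)^6/(6N)! ~ (2π N)^(6/2) (N/e)^(6N) / [sqrt(2π·6N) (6N/e)^(6N)]
     = (2π N)^(6/2) / sqrt(2π·6N) · (N/(6N))^(6N)
     = (2π N)^((6−1)/2) / sqrt(6) · 6^(−6N).
Since 6^6 > 1, the factor 6^(−6N) decays exponentially, so the ratio → 0. Substituting N = 24n gives the stated form.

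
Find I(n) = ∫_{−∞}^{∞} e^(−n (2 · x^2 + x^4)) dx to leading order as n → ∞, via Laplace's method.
I(n) ~ sqrt(π/(2n))

φ(x) = 2 · x^2 + x^4 has its unique global minimum at x* = 0 (since φ'(x) = 4x + 4x^3 = 0 only at x = 0 for real x with both coefficients positive, and φ → ∞ as |x| → ∞). At x* = 0, φ(0) = 0 and φ''(0) = 4. Laplace's method then gives
  I(n) ~ sqrt(2π / (n · φ''(0))) · e^(−n φ(0)) = sqrt(2π / (4n)) = sqrt(π/(2n)).
The x^4 term contributes only at subleading order (an O(1/n) relative correction).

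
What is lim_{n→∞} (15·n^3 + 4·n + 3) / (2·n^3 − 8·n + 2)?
lim = 15/2

For large n the leading n^3 terms dominate both numerator and denominator. Dividing top and bottom by n^3, every other term tends to 0, leaving 15/2.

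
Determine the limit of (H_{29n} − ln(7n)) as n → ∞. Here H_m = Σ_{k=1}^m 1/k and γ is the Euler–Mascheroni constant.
lim = ln(29/7) + γ

By Euler-Maclaurin, H_m = ln m + γ + O(1/m). So
  H_{29n} − ln(7n) = ln(29n) + γ − ln(7n) + O(1/n)
                       = ln(29/7) + γ + O(1/n).
Hence the limit is ln(29/7) + γ.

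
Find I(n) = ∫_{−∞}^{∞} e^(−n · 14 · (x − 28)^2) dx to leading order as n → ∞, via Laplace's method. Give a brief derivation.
I(n) = sqrt(π/(14n))

Here φ(x) = 14 · (x − 28)^2 has its unique minimum at x* = 28 with φ(x*) = 0 and φ''(x*) = 28. Laplace's method gives
  I(n) ~ e^(−n φ(x*)) · sqrt(2π / (n · φ''(x*))) = sqrt(2π / (28n)) = sqrt(π/(14n)).
This is exact: substituting u = (x − 28)·sqrt(14n) gives I(n) = (1/sqrt(14n)) ∫_{−∞}^{∞} e^(−u^2) du = sqrt(π/(14n)).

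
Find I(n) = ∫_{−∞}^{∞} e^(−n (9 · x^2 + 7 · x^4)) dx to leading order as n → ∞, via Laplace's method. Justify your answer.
I(n) ~ sqrt(π/(9n))

φ(x) = 9 · x^2 + 7 · x^4 has its unique global minimum at x* = 0 (since φ'(x) = 18x + 28x^3 = 0 only at x = 0 for real x with both coefficients positive, and φ → ∞ as |x| → ∞). At x* = 0, φ(0) = 0 and φ''(0) = 18. Laplace's method then gives
  I(n) ~ sqrt(2π / (n · φ''(0))) · e^(−n φ(0)) = sqrt(2π / (18n)) = sqrt(π/(9n)).
The 7 · x^4 term contributes only at subleading order (an O(1/n) relative correction).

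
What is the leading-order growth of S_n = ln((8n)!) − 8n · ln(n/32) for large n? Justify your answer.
S_n ~ 8n · (ln 256 − 1) + O(ln n)

Stirling: ln((8n)!) = 8n ln(8n) − 8n + O(ln n).
  S_n = 8n ln(8n) − 8n − 8n ln(n/32) + O(ln n)
      = 8n ln(8n) − 8n ln n + 8n ln 32 − 8n + O(ln n)
      = 8n ln 8 + 8n ln 32 − 8n + O(ln n)
      = 8n (ln 256 − 1) + O(ln n).
Numerically ln(256) − 1 ≈ 4.5452.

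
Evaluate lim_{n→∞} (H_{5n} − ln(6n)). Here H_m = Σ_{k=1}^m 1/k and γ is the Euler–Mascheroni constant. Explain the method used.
lim = ln(5/6) + γ

By Euler-Maclaurin, H_m = ln m + γ + O(1/m). So
  H_{5n} − ln(6n) = ln(5n) + γ − ln(6n) + O(1/n)
                       = ln(5/6) + γ + O(1/n).
Hence the limit is ln(5/6) + γ.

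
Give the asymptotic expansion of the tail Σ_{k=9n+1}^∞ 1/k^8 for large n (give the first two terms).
Σ_{k>9n} 1/k^8 = 1/(7 · (9n)^7) − 1/(2 · (9n)^8) + O(1/(9n)^9)

Compare to the integral: ∫_{9n}^∞ x^(−8) dx = [−x^(−7)/7]_{9n}^∞ = 1/((8−1)·(9n)^7). The Euler-Maclaurin correction adds −f(9n)/2 = −1/(2·(9n)^8). Euler-Maclaurin then gives
  Σ_{k>9n} 1/k^8 = ∫_{9n}^∞ dx/x^8 − 1/(2·(9n)^8) + O(1/(9n)^9).
(Equivalently this is ζ(8) − Σ_{k≤9n} 1/k^8.)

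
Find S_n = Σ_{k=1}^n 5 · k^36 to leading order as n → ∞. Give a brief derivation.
S_n ~ 5 · n^37 / 37

By integral comparison (Euler-Maclaurin), Σ_{k=1}^n 5 · k^36 = 5 · ∫_0^n x^36 dx + O(n^36) = 5 · n^37/37 + O(n^36). (Equivalently, Faulhaber's formula gives the same leading term.)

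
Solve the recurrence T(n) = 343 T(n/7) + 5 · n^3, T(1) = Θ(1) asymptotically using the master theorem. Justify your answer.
T(n) = Θ(n^3 log n)

log_7 343 = 3, and f(n) = 5 · n^3 = Θ(n^(log_7 343)). This is Case 2 of the master theorem: T(n) = Θ(f(n) · log n) = Θ(n^3 log n).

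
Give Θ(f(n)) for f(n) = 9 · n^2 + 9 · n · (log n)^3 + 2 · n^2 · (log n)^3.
f(n) ∈ Θ(n^2 · (log n)^3)

Compare the terms by growth order. For large n, n^a · (log n)^b dominates n^a' · (log n)^b' iff a > a', or (a = a' and b > b'). Ranking the 3 terms shows the dominant one is 2 · n^2 · (log n)^3. Hence f(n) ∈ Θ(n^2 · (log n)^3).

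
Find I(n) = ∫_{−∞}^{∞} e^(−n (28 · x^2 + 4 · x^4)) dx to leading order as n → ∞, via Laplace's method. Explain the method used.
I(n) ~ sqrt(π/(28n))

φ(x) = 28 · x^2 + 4 · x^4 has its unique global minimum at x* = 0 (since φ'(x) = 56x + 16x^3 = 0 only at x = 0 for real x with both coefficients positive, and φ → ∞ as |x| → ∞). At x* = 0, φ(0) = 0 and φ''(0) = 56. Laplace's method then gives
  I(n) ~ sqrt(2π / (n · φ''(0))) · e^(−n φ(0)) = sqrt(2π / (56n)) = sqrt(π/(28n)).
The 4 · x^4 term contributes only at subleading order (an O(1/n) relative correction).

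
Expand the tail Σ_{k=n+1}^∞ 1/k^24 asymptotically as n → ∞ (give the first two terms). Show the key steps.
Σ_{k>n} 1/k^24 = 1/(23 · n^23) − 1/(2 · n^24) + O(1/n^25)

Compare to the integral: ∫_{n}^∞ x^(−24) dx = [−x^(−23)/23]_{n}^∞ = 1/((24−1)·n^23). The Euler-Maclaurin correction adds −f(n)/2 = −1/(2·n^24). Euler-Maclaurin then gives
  Σ_{k>n} 1/k^24 = ∫_{n}^∞ dx/x^24 − 1/(2·n^24) + O(1/n^25).
(Equivalently this is ζ(24) − Σ_{k≤n} 1/k^24.)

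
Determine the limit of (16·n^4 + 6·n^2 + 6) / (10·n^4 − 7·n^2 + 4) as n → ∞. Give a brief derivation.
lim = 16/10 = 8/5

For large n the leading n^4 terms dominate both numerator and denominator. Dividing top and bottom by n^4, every other term tends to 0, leaving 16/10 = 8/5.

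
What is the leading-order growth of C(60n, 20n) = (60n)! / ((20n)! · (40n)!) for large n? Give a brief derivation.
C(60n, 20n) ~ (27/4)^(20n) · sqrt(3/(4π·20n))

Write N = 20n. Apply Stirling to each factorial:
  (3N)! ~ sqrt(2π·3N) · (3N/e)^(3N),
  N! ~ sqrt(2π N) · (N/e)^N,
  (2N)! ~ sqrt(2π·2N) · (2N/e)^(2N).
The exponential factors combine to (3N)^(3N) / (N^N · (2N)^(2N)) = 3^(3N)/2^(2N) = (3^3/2^2)^N = (27/4)^N.
The square-root prefactors combine to sqrt(2π·3N) / (sqrt(2π N)·sqrt(2π·2N)) = sqrt(3 / (2π·2·N)) = sqrt(3/(4π·20n)).
Substituting N = 20n: C(60n, 20n) ~ (27/4)^(20n) · sqrt(3/(4π·20n)).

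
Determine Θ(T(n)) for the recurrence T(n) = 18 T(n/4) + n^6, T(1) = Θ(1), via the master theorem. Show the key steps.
T(n) = Θ(n^6)

log_4 18 ≈ 2.085. f(n) = n^6 dominates n^(log_4 18) since 6 > 2.085, and the regularity condition a·f(n/b) = 18·(n/4)^6 = (18/4096)·n^6 ≤ c·f(n) holds with c = 18/4096 ≈ 0.00439 < 1. So this is Case 3: T(n) = Θ(f(n)) = Θ(n^6).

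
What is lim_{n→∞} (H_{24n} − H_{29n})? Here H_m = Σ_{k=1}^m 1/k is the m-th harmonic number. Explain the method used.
lim = ln(24/29)

Euler-Maclaurin gives H_m = ln m + γ + 1/(2m) + O(1/m^2). The γ and O(1/m) terms cancel in the difference:
  H_{24n} − H_{29n} = ln(24n) − ln(29n) + O(1/n) = ln(24/29) + O(1/n).
Hence the limit is ln(24/29).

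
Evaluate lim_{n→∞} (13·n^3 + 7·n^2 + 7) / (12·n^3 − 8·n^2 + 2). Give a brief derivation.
lim = 13/12

For large n the leading n^3 terms dominate both numerator and denominator. Dividing top and bottom by n^3, every other term tends to 0, leaving 13/12.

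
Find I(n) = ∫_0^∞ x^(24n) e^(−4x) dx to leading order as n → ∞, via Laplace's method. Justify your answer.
I(n) ~ (sqrt(2π·24n) / 4) · (24n/(4e))^(24n)

Write the integrand as exp(24n ln x − 4x) and set f(x) = 24n ln x − 4x. Then f'(x) = 24n/x − 4 = 0 at x* = 24n/4, and f''(x*) = −24n/x*^2 = −4^2/(24n). Laplace's method (interior maximum) gives
  I(n) ~ e^(f(x*)) · sqrt(2π / |f''(x*)|)
        = exp(24n ln(24n/4) − 24n) · sqrt(2π · 24n / 4^2)
        = (24n/4)^(24n) e^(−24n) · sqrt(2π·24n) / 4
        = (sqrt(2π·24n) / 4) · (24n/(4e))^(24n).
This matches Γ(24n+1)/4^(24n+1) with Stirling applied to Γ.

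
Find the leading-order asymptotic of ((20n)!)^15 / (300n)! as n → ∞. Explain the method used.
((20n)!)^15/(300n)! ~ ((2π·20n)^(14/2) / sqrt(15)) · 15^(−15·20n)  →  0

Write N = 20n. Stirling: N! ~ sqrt(2π N)(N/e)^N and (15N)! ~ sqrt(2π·15N)·(15N/e)^(15N).
  (N!)^15/(15N)! ~ (2π N)^(15/2) (N/e)^(15N) / [sqrt(2π·15N) (15N/e)^(15N)]
     = (2π N)^(15/2) / sqrt(2π·15N) · (N/(15N))^(15N)
     = (2π N)^((15−1)/2) / sqrt(15) · 15^(−15N).
Since 15^15 > 1, the factor 15^(−15N) decays exponentially, so the ratio → 0. Substituting N = 20n gives the stated form.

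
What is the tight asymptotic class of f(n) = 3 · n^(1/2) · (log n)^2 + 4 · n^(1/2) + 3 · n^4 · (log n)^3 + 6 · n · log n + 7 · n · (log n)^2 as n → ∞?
f(n) ∈ Θ(n^4 · (log n)^3)

Compare the terms by growth order. For large n, n^a · (log n)^b dominates n^a' · (log n)^b' iff a > a', or (a = a' and b > b'). Ranking the 5 terms shows the dominant one is 3 · n^4 · (log n)^3. Hence f(n) ∈ Θ(n^4 · (log n)^3).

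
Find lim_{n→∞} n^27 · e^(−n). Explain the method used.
lim = 0

Exponentials with base > 1 dominate every fixed polynomial: for any fixed c, n^c / e^n → 0 as n → ∞ (e.g. by the ratio test, or since e^n grows faster than any power of n). Hence n^27 · e^(−n) = n^27 / e^n → 0.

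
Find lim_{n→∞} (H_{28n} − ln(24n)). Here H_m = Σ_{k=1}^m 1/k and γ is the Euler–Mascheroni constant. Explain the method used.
lim = ln(7/6) + γ

By Euler-Maclaurin, H_m = ln m + γ + O(1/m). So
  H_{28n} − ln(24n) = ln(28n) + γ − ln(24n) + O(1/n)
                       = ln(28/24) + γ + O(1/n).
Hence the limit is ln(28/24) + γ (= ln(7/6)).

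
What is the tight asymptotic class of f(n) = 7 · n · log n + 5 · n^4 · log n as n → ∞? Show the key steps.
f(n) ∈ Θ(n^4 · log n)

Compare the terms by growth order. For large n, n^a · (log n)^b dominates n^a' · (log n)^b' iff a > a', or (a = a' and b > b'). Ranking the 2 terms shows the dominant one is 5 · n^4 · log n. Hence f(n) ∈ Θ(n^4 · log n).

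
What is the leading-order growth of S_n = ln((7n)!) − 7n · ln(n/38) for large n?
S_n ~ 7n · (ln 266 − 1) + O(ln n)

Stirling: ln((7n)!) = 7n ln(7n) − 7n + O(ln n).
  S_n = 7n ln(7n) − 7n − 7n ln(n/38) + O(ln n)
      = 7n ln(7n) − 7n ln n + 7n ln 38 − 7n + O(ln n)
      = 7n ln 7 + 7n ln 38 − 7n + O(ln n)
      = 7n (ln 266 − 1) + O(ln n).
Numerically ln(266) − 1 ≈ 4.5835.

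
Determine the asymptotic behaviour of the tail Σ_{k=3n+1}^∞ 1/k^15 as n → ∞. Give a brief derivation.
Σ_{k>3n} 1/k^15 ~ 1/(14 · (3n)^14)

Compare to the integral: ∫_{3n}^∞ x^(−15) dx = [−x^(−14)/14]_{3n}^∞ = 1/((15−1)·(3n)^14). Euler-Maclaurin then gives
  Σ_{k>3n} 1/k^15 = ∫_{3n}^∞ dx/x^15 − 1/(2·(3n)^15) + O(1/(3n)^16).
(Equivalently this is ζ(15) − Σ_{k≤3n} 1/k^15.)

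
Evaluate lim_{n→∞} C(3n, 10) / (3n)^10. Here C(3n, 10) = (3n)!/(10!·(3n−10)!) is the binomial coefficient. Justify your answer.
lim = 1/10! = 1/3628800

With N = 3n → ∞: C(N, 10) / N^10 = [N(N−1)…(N−9)] / (10! · N^10) = (1/10!) · 1 · (1 − 1/(3n)) · … · (1 − 9/(3n)). Each factor → 1 as N → ∞, so the limit is 1/10! = 1/3628800.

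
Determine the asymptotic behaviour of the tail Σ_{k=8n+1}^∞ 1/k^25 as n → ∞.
Σ_{k>8n} 1/k^25 ~ 1/(24 · (8n)^24)

Compare to the integral: ∫_{8n}^∞ x^(−25) dx = [−x^(−24)/24]_{8n}^∞ = 1/((25−1)·(8n)^24). Euler-Maclaurin then gives
  Σ_{k>8n} 1/k^25 = ∫_{8n}^∞ dx/x^25 − 1/(2·(8n)^25) + O(1/(8n)^26).
(Equivalently this is ζ(25) − Σ_{k≤8n} 1/k^25.)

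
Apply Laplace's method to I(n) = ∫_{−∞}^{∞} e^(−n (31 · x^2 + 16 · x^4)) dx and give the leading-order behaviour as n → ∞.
I(n) ~ sqrt(π/(31n))

φ(x) = 31 · x^2 + 16 · x^4 has its unique global minimum at x* = 0 (since φ'(x) = 62x + 64x^3 = 0 only at x = 0 for real x with both coefficients positive, and φ → ∞ as |x| → ∞). At x* = 0, φ(0) = 0 and φ''(0) = 62. Laplace's method then gives
  I(n) ~ sqrt(2π / (n · φ''(0))) · e^(−n φ(0)) = sqrt(2π / (62n)) = sqrt(π/(31n)).
The 16 · x^4 term contributes only at subleading order (an O(1/n) relative correction).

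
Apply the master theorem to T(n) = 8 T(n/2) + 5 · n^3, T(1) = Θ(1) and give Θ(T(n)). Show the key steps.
T(n) = Θ(n^3 log n)

log_2 8 = 3, and f(n) = 5 · n^3 = Θ(n^(log_2 8)). This is Case 2 of the master theorem: T(n) = Θ(f(n) · log n) = Θ(n^3 log n).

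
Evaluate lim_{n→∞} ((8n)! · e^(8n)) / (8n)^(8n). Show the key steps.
lim = ∞

Stirling: (8n)! ~ sqrt(2π·8n) · (8n/e)^(8n). Hence
  (8n)! · e^(8n) / (8n)^(8n) ~ sqrt(2π·8n) = sqrt(2π·8) · sqrt(n) → ∞.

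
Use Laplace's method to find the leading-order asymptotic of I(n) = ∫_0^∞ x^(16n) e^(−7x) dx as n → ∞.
I(n) ~ (sqrt(2π·16n) / 7) · (16n/(7e))^(16n)

Write the integrand as exp(16n ln x − 7x) and set f(x) = 16n ln x − 7x. Then f'(x) = 16n/x − 7 = 0 at x* = 16n/7, and f''(x*) = −16n/x*^2 = −7^2/(16n). Laplace's method (interior maximum) gives
  I(n) ~ e^(f(x*)) · sqrt(2π / |f''(x*)|)
        = exp(16n ln(16n/7) − 16n) · sqrt(2π · 16n / 7^2)
        = (16n/7)^(16n) e^(−16n) · sqrt(2π·16n) / 7
        = (sqrt(2π·16n) / 7) · (16n/(7e))^(16n).
This matches Γ(16n+1)/7^(16n+1) with Stirling applied to Γ.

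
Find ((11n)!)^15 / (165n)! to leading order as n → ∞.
((11n)!)^15/(165n)! ~ ((2π·11n)^(14/2) / sqrt(15)) · 15^(−15·11n)  →  0

Write N = 11n. Stirling: N! ~ sqrt(2π N)(N/e)^N and (15N)! ~ sqrt(2π·15N)·(15N/e)^(15N).
  (N!)^15/(15N)! ~ (2π N)^(15/2) (N/e)^(15N) / [sqrt(2π·15N) (15N/e)^(15N)]
     = (2π N)^(15/2) / sqrt(2π·15N) · (N/(15N))^(15N)
     = (2π N)^((15−1)/2) / sqrt(15) · 15^(−15N).
Since 15^15 > 1, the factor 15^(−15N) decays exponentially, so the ratio → 0. Substituting N = 11n gives the stated form.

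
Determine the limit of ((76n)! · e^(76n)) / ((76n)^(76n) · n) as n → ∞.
lim = 0

Stirling: (76n)! ~ sqrt(2π·76n) · (76n/e)^(76n). Hence
  (76n)! · e^(76n) / (76n)^(76n) ~ sqrt(2π·76n).
Dividing by n: sqrt(2π·76n) / n = sqrt(2π·76) · n^((1−2)/2), so the expression behaves like sqrt(2π·76) · n^((1−2)/2) → 0.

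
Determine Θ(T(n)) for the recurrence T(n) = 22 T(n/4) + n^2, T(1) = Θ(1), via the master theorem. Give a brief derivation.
T(n) = Θ(n^(log_4 22))

Master theorem: compare f(n) = n^2 to n^(log_4 22) where log_4 22 ≈ 2.230. Since 2 < log_4 22, we have f(n) = O(n^(log_4 22 − ε)) for some ε > 0 — Case 1. Hence T(n) = Θ(n^(log_4 22)).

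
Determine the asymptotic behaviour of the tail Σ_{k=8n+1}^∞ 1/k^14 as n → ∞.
Σ_{k>8n} 1/k^14 ~ 1/(13 · (8n)^13)

Compare to the integral: ∫_{8n}^∞ x^(−14) dx = [−x^(−13)/13]_{8n}^∞ = 1/((14−1)·(8n)^13). Euler-Maclaurin then gives
  Σ_{k>8n} 1/k^14 = ∫_{8n}^∞ dx/x^14 − 1/(2·(8n)^14) + O(1/(8n)^15).
(Equivalently this is ζ(14) − Σ_{k≤8n} 1/k^14.)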